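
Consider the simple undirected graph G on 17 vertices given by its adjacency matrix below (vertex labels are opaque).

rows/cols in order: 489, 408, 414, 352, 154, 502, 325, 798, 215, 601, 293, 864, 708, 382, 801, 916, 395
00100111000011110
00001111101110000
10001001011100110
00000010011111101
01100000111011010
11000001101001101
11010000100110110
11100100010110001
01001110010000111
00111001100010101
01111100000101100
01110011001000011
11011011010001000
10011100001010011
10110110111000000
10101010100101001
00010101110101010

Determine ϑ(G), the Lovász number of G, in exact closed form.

sqrt(17)

Vertex 352 has 8 neighbors: 325, 601, 293, 864, 708, 382, 801, 395.
Vertex 325 has 8 neighbors: 489, 408, 352, 215, 864, 708, 801, 916.
Vertex 293 has 8 neighbors: 408, 414, 352, 154, 502, 864, 382, 801.
Vertex 502 has 8 neighbors: 489, 408, 798, 215, 293, 382, 801, 395.
8-regular, N=17; SR(17,8,3,4) — a Paley graph.
Distinct eigenvalues (to 5 d.p.): [8.0, 1.56155, -2.56155].
Lovász (edge-transitive): ϑ = −17·(-sqrt(17)/2 - 1/2)/((8)−(-sqrt(17)/2 - 1/2)) = sqrt(17).
Numerically 4.1231056.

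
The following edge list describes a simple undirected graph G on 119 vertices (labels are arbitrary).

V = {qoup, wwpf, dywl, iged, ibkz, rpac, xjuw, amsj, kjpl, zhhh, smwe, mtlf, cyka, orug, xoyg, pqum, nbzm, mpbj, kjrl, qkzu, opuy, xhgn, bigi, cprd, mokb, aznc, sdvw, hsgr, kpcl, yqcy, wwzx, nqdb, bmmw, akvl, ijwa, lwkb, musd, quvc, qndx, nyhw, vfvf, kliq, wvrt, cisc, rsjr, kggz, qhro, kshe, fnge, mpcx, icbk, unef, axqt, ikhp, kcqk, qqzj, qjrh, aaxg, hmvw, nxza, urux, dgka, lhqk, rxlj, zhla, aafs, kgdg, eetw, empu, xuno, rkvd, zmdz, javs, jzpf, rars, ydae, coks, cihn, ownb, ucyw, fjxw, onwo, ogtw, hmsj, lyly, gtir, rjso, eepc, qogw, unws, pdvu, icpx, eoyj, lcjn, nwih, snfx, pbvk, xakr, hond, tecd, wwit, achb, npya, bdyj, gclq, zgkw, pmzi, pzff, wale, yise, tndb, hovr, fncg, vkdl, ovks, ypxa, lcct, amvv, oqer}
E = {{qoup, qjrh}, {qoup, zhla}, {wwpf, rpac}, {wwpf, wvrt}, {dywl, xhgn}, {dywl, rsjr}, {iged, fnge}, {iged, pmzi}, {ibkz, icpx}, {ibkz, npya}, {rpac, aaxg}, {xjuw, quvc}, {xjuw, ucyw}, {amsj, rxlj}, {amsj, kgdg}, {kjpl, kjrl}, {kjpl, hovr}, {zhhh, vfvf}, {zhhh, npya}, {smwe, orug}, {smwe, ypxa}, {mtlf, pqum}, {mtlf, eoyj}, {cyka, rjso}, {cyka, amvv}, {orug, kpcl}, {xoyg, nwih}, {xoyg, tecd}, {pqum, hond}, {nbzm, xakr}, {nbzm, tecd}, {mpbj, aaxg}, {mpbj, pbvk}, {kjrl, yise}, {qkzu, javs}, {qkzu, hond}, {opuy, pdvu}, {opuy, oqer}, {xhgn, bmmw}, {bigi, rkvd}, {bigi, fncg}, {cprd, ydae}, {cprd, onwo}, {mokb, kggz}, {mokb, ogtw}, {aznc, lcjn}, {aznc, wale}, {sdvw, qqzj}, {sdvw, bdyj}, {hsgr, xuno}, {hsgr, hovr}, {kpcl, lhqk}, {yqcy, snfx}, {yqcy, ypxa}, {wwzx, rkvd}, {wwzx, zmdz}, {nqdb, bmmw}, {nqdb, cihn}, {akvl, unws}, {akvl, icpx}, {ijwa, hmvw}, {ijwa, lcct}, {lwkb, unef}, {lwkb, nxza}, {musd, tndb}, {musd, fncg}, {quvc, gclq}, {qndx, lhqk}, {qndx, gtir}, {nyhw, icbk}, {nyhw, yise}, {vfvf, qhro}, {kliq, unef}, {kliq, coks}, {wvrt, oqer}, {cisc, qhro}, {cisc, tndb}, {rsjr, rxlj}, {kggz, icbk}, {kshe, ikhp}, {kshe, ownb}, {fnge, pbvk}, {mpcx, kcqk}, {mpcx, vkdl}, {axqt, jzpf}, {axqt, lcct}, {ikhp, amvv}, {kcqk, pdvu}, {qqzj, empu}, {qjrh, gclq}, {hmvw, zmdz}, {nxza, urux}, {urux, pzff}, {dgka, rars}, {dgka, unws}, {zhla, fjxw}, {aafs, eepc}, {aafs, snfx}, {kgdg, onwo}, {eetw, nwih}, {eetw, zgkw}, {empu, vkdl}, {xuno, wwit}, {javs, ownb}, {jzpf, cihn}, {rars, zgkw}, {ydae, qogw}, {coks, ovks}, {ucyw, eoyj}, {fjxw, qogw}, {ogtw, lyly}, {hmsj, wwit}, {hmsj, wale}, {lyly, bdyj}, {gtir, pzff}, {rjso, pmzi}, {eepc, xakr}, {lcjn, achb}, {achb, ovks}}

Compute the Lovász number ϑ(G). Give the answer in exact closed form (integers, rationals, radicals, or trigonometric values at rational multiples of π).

119*cos(pi/119)/(cos(pi/119) + 1)

Vertex rpac has 2 neighbors: wwpf, aaxg.
Vertex zmdz has 2 neighbors: wwzx, hmvw.
Vertex pdvu has 2 neighbors: opuy, kcqk.
Vertex aznc has 2 neighbors: lcjn, wale.
G on 119 vertices is 2-regular; a single 119-cycle (edge-transitive).
Distinct eigenvalues (to 3 d.p.): [2.0, 1.997, 1.989, 1.975, 1.956, 1.931, 1.9, 1.865, 1.824, 1.778, 1.728, 1.672, 1.612, 1.547, 1.478, 1.405, 1.328, 1.247, 1.163, 1.075, 0.985, 0.891, 0.796, 0.698, 0.598, 0.496, 0.393, 0.289, 0.185, 0.079, -0.026, -0.132, -0.237, -0.342, -0.445, -0.547, -0.648, -0.747, -0.844, -0.938, -1.03, -1.119, -1.205, -1.288, -1.367, -1.442, -1.513, -1.58, -1.642, -1.7, -1.754, -1.802, -1.845, -1.883, -1.916, -1.944, -1.966, -1.983, -1.994, -1.999].
Lovász (edge-transitive): ϑ = −119·(-2*cos(pi/119))/((2)−(-2*cos(pi/119))) = 119*cos(pi/119)/(cos(pi/119) + 1).
= 59.4896316… (decimal).
Lovász sandwich 59 ≤ 119*cos(pi/119)/(cos(pi/119) + 1) ≤ 60: both strict.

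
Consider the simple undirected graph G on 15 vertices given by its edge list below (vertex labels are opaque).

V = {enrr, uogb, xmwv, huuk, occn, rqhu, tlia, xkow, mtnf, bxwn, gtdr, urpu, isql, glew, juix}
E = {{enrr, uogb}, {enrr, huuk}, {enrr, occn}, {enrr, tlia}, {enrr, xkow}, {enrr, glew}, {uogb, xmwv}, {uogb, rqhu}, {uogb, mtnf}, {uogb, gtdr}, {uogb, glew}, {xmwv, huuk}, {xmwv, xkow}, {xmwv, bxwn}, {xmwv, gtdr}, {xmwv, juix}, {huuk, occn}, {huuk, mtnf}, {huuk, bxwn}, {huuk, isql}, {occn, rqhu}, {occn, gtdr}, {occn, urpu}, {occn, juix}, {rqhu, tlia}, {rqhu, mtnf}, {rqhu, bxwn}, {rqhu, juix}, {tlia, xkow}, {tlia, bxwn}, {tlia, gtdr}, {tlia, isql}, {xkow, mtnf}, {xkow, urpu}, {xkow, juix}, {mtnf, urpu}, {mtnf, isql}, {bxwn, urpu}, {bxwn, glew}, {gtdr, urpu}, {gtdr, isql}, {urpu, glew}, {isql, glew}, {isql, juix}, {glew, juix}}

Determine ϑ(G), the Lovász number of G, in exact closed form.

5

N(occn) = {enrr, huuk, rqhu, gtdr, urpu, juix}, |N(occn)| = 6.
deg(xmwv) = 6; N(xmwv) = {uogb, huuk, xkow, bxwn, gtdr, juix}.
deg(enrr) = 6; N(enrr) = {uogb, huuk, occn, tlia, xkow, glew}.
Vertex bxwn has 6 neighbors: xmwv, huuk, rqhu, tlia, urpu, glew.
Every vertex has degree 6 (N=15); Kneser K(6,2) on C(6,2)=15 vertices.
The 3 distinct eigenvalues: [6.0, 1.0, -3.0].
Lovász (edge-transitive): ϑ = −15·(-3)/((6)−(-3)) = 5.
ϑ(G) ≈ 5.0000000.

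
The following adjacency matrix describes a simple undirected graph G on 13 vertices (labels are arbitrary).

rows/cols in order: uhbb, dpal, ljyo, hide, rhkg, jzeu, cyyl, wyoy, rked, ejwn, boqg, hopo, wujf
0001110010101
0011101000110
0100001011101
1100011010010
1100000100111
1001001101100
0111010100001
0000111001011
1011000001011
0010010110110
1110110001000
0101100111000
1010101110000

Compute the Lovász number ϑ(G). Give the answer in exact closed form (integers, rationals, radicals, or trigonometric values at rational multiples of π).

Vertex rked has 6 neighbors: uhbb, ljyo, hide, ejwn, hopo, wujf.
Vertex boqg has 6 neighbors: uhbb, dpal, ljyo, rhkg, jzeu, ejwn.
Vertex uhbb has 6 neighbors: hide, rhkg, jzeu, rked, boqg, wujf.
N(ejwn) = {ljyo, jzeu, wyoy, rked, boqg, hopo}, |N(ejwn)| = 6.
Every vertex has degree 6 (N=13); strongly regular (13,6,2,3).
Distinct eigenvalues (to 3 d.p.): [6.0, 1.303, -2.303].
λ_max=6, λ_min=-sqrt(13)/2 - 1/2; ϑ = −13·λ_min/(λ_max−λ_min) = sqrt(13).
ϑ(G) ≈ 3.605551275.

sqrt(13)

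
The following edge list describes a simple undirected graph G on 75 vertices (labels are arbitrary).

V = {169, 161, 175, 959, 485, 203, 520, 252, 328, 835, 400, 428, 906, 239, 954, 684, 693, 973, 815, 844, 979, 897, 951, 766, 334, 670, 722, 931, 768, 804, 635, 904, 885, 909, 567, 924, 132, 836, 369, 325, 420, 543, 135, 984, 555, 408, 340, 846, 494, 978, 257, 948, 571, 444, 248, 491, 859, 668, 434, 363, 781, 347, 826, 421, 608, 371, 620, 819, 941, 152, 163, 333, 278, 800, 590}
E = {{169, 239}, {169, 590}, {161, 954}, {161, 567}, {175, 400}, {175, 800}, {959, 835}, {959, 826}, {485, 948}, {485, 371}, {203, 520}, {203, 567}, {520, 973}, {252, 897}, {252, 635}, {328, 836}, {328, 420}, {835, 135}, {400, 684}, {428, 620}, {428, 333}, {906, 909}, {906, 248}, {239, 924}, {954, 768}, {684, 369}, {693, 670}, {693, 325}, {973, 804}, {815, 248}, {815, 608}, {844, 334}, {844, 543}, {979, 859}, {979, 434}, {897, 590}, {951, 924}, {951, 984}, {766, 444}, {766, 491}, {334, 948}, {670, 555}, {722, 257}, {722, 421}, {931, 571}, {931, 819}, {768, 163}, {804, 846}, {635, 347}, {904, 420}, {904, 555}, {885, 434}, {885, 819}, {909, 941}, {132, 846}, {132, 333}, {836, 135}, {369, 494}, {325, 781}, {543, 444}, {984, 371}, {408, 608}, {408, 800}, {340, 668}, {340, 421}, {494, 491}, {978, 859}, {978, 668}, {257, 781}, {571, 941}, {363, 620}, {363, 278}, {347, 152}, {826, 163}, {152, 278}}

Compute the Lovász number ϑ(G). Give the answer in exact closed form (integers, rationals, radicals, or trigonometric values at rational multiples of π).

deg(340) = 2; N(340) = {668, 421}.
N(800) = {175, 408}, |N(800)| = 2.
N(132) = {846, 333}, |N(132)| = 2.
N(906) = {909, 248}, |N(906)| = 2.
75-vertex 2-regular graph: this is C_{75}, the 75-cycle.
Distinct eigenvalues (to 3 d.p.): [2.0, 1.993, 1.972, 1.937, 1.889, 1.827, 1.753, 1.666, 1.567, 1.458, 1.338, 1.209, 1.072, 0.927, 0.775, 0.618, 0.457, 0.292, 0.126, -0.042, -0.209, -0.375, -0.538, -0.697, -0.852, -1.0, -1.141, -1.275, -1.399, -1.514, -1.618, -1.711, -1.791, -1.86, -1.915, -1.956, -1.984, -1.998].
Lovász: ϑ = −75(-2*cos(pi/75))/(2+-(-1)*2*cos(pi/75)) = 75*cos(pi/75)/(cos(pi/75) + 1).
= 37.48354585… (decimal).
Check 37 ≤ 75*cos(pi/75)/(cos(pi/75) + 1) ≤ 38: both strict.

75*cos(pi/75)/(cos(pi/75) + 1)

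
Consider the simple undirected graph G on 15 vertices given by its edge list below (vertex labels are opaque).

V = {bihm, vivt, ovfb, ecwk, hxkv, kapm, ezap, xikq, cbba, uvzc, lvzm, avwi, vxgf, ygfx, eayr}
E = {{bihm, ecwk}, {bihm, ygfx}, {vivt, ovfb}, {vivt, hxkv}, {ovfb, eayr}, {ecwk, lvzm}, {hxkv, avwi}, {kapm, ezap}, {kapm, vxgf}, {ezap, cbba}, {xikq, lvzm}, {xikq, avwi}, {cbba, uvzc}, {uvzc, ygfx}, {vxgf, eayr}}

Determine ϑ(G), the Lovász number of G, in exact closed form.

Vertex avwi has 2 neighbors: hxkv, xikq.
deg(xikq) = 2; N(xikq) = {lvzm, avwi}.
deg(ezap) = 2; N(ezap) = {kapm, cbba}.
Vertex eayr has 2 neighbors: ovfb, vxgf.
2-regular, N=15; this is C_{15}, the 15-cycle.
The 8 distinct eigenvalues: [2.0, 1.827, 1.338, 0.618, -0.209, -1.0, -1.618, -1.956].
With N=15: ϑ(G) = 15·(-(-1)*2*cos(pi/15))/(2−(-2*cos(pi/15))) = 15*cos(pi/15)/(cos(pi/15) + 1).
= 7.417148248… (decimal).
Check 7 ≤ 15*cos(pi/15)/(cos(pi/15) + 1) ≤ 8: both strict.

15*cos(pi/15)/(cos(pi/15) + 1)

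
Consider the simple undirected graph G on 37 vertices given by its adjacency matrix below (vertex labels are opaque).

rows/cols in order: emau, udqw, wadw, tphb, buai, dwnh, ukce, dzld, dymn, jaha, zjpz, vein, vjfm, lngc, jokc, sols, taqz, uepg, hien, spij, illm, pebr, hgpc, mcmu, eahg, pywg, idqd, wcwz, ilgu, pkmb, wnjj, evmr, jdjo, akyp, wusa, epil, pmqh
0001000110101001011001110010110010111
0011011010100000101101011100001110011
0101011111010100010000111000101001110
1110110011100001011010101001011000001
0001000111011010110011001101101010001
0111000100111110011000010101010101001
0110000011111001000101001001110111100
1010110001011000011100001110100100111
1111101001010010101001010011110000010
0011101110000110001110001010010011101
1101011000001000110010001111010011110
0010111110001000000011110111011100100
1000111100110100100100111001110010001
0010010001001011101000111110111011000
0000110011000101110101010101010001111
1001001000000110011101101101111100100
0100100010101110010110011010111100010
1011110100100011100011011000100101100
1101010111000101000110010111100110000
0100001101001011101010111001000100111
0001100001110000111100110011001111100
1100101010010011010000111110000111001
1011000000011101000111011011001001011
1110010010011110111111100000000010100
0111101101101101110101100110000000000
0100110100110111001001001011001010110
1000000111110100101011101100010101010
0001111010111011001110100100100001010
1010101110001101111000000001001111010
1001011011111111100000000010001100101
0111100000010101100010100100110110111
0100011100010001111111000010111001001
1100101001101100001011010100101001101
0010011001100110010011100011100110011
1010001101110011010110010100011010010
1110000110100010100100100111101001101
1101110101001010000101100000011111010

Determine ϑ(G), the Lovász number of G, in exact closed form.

sqrt(37)

deg(buai) = 18; N(buai) = {tphb, dzld, dymn, jaha, vein, vjfm, jokc, taqz, uepg, illm, pebr, eahg, pywg, wcwz, ilgu, wnjj, jdjo, pmqh}.
deg(wnjj) = 18; N(wnjj) = {udqw, wadw, tphb, buai, vein, lngc, sols, taqz, illm, hgpc, pywg, ilgu, pkmb, evmr, jdjo, wusa, epil, pmqh}.
deg(zjpz) = 18; N(zjpz) = {emau, udqw, tphb, dwnh, ukce, vjfm, taqz, uepg, illm, eahg, pywg, idqd, wcwz, pkmb, jdjo, akyp, wusa, epil}.
N(pmqh) = {emau, udqw, tphb, buai, dwnh, dzld, jaha, vjfm, jokc, spij, pebr, hgpc, pkmb, wnjj, evmr, jdjo, akyp, epil}, |N(pmqh)| = 18.
Regular of degree 18 on 37 vertices: Paley(37): SR with (k,λ,μ)=(18,8,9).
The 3 distinct eigenvalues: [18.0, 2.5414, -3.5414].
Lovász (edge-transitive): ϑ = −37·(-sqrt(37)/2 - 1/2)/((18)−(-sqrt(37)/2 - 1/2)) = sqrt(37).
≈ 6.08276253 (to 8 d.p.).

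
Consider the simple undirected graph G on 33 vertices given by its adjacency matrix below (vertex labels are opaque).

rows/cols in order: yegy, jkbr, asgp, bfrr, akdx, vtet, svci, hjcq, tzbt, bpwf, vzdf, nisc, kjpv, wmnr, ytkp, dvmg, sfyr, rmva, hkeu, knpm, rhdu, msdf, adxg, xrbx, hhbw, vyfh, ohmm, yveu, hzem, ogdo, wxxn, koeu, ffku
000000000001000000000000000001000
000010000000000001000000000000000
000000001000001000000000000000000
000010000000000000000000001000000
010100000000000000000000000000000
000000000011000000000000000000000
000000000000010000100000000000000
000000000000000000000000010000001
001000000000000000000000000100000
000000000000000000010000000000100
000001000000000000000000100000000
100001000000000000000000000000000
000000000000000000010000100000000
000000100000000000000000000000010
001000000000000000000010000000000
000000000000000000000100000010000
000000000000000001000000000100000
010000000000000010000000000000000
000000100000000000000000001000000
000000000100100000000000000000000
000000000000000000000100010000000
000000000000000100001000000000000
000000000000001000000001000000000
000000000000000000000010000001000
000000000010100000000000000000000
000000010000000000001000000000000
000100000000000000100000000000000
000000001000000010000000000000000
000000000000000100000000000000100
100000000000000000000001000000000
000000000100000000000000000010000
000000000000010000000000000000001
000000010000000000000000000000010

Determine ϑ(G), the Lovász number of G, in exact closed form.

33*cos(pi/33)/(cos(pi/33) + 1)

Vertex tzbt has 2 neighbors: asgp, yveu.
N(yegy) = {nisc, ogdo}, |N(yegy)| = 2.
N(vyfh) = {hjcq, rhdu}, |N(vyfh)| = 2.
deg(xrbx) = 2; N(xrbx) = {adxg, ogdo}.
Regular of degree 2 on 33 vertices: the odd cycle C_{33}.
A has 17 distinct eigenvalues ≈ [2.0, 1.9639, 1.8567, 1.6825, 1.4475, 1.1601, 0.8308, 0.4715, 0.0952, -0.2846, -0.6541, -1.0, -1.3097, -1.5721, -1.7777, -1.919, -1.9909].
−33·(-2*cos(pi/33)) / ((2)−(-2*cos(pi/33))) = 33*cos(pi/33)/(cos(pi/33) + 1) = ϑ(G).
Numerically 16.4626.
Lovász sandwich 16 ≤ 33*cos(pi/33)/(cos(pi/33) + 1) ≤ 17: both strict.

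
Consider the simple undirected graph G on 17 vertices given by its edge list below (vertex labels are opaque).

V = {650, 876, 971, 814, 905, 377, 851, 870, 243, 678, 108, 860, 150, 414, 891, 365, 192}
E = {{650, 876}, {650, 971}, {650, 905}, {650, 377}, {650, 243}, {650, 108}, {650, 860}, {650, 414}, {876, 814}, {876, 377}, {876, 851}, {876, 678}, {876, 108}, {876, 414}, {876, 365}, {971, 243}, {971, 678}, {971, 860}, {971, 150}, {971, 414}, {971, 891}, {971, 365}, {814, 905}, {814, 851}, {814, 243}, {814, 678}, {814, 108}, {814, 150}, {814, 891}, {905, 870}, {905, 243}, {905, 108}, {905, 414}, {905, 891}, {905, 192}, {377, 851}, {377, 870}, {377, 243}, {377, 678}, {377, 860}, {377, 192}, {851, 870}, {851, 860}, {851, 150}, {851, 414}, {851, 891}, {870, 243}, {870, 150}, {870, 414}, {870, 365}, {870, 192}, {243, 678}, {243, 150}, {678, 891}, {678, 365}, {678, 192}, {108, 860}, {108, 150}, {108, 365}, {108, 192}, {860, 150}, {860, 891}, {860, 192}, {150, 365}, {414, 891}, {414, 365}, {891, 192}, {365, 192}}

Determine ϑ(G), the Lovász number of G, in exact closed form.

sqrt(17)

Vertex 108 has 8 neighbors: 650, 876, 814, 905, 860, 150, 365, 192.
deg(891) = 8; N(891) = {971, 814, 905, 851, 678, 860, 414, 192}.
Vertex 243 has 8 neighbors: 650, 971, 814, 905, 377, 870, 678, 150.
deg(377) = 8; N(377) = {650, 876, 851, 870, 243, 678, 860, 192}.
Every vertex has degree 8 (N=17); strongly regular (17,8,3,4).
The 3 distinct eigenvalues: [8.0, 1.56155, -2.56155].
−17·(-sqrt(17)/2 - 1/2) / ((8)−(-sqrt(17)/2 - 1/2)) = sqrt(17) = ϑ(G).
Numerically 4.12311.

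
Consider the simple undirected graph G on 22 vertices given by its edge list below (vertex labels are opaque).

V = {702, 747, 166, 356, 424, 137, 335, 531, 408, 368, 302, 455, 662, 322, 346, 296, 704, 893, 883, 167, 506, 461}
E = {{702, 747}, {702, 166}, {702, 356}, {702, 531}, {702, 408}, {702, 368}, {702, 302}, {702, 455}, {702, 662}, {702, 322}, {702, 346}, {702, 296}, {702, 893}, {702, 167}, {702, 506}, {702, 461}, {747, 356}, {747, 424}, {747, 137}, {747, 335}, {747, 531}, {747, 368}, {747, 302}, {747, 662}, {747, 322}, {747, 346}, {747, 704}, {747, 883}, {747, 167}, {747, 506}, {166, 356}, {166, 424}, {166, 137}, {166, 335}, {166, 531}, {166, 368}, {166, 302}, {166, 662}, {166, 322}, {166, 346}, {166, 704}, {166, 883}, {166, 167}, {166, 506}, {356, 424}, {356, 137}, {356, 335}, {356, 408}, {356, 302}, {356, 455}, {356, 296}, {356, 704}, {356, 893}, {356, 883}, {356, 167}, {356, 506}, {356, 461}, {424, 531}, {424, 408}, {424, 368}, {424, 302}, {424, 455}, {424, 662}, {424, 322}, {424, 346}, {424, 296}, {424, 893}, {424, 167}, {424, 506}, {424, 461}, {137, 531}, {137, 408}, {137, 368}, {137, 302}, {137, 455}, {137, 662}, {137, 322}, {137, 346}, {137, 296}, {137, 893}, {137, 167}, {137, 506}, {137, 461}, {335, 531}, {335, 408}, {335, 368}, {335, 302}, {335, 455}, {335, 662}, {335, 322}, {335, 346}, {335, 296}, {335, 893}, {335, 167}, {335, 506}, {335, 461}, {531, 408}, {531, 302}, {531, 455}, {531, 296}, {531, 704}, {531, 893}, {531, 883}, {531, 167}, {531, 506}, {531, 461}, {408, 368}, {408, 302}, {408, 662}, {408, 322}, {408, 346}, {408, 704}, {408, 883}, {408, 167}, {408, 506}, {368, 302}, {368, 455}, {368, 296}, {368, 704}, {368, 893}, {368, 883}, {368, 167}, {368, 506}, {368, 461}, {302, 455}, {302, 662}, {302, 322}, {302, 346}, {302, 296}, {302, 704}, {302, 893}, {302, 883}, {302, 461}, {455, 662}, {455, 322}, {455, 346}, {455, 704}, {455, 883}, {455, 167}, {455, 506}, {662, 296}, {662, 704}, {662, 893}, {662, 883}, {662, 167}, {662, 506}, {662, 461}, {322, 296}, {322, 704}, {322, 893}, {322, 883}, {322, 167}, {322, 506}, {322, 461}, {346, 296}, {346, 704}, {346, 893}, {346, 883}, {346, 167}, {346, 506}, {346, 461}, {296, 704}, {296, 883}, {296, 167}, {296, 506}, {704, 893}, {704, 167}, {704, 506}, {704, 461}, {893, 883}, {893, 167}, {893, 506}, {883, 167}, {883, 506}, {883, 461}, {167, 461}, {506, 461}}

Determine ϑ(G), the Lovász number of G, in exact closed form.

Vertex 346 has 16 neighbors: 702, 747, 166, 424, 137, 335, 408, 302, 455, 296, 704, 893, 883, 167, 506, 461.
Vertex 893 has 15 neighbors: 702, 356, 424, 137, 335, 531, 368, 302, 662, 322, 346, 704, 883, 167, 506.
N(368) = {702, 747, 166, 424, 137, 335, 408, 302, 455, 296, 704, 893, 883, 167, 506, 461}, |N(368)| = 16.
deg(322) = 16; N(322) = {702, 747, 166, 424, 137, 335, 408, 302, 455, 296, 704, 893, 883, 167, 506, 461}.
4 parts of sizes [7, 6, 6, 3]; α(G) = 7 = ϑ (perfect).
ϑ(G) ≈ 7.0000.
7 ≤ 7 ≤ 7: collapsed.

7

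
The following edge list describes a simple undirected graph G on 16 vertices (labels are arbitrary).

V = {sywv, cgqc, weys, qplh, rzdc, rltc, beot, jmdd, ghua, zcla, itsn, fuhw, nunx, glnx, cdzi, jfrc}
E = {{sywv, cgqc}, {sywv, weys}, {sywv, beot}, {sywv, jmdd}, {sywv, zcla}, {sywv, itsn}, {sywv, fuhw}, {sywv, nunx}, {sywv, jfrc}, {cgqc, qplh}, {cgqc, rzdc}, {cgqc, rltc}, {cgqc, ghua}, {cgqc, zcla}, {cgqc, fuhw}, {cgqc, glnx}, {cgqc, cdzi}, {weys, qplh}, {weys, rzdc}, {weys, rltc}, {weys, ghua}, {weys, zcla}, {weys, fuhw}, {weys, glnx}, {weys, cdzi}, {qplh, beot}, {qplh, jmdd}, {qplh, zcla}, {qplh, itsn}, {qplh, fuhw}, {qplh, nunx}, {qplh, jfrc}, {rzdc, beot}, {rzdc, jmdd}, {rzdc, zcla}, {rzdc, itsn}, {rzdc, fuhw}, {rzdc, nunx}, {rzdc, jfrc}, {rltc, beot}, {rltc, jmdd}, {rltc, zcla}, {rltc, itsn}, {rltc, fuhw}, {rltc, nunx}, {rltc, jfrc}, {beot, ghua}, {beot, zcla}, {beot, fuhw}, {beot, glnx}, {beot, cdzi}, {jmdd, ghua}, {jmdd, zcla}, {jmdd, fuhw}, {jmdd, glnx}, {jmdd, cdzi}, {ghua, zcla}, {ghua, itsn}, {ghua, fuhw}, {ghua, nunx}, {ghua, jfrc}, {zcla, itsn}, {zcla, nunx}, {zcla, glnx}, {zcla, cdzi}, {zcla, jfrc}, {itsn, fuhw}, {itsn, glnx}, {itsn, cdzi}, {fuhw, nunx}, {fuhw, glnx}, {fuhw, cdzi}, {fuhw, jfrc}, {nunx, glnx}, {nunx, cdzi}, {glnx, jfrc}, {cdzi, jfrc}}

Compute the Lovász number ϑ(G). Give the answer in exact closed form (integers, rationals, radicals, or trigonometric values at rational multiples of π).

7

deg(cgqc) = 9; N(cgqc) = {sywv, qplh, rzdc, rltc, ghua, zcla, fuhw, glnx, cdzi}.
Vertex jmdd has 9 neighbors: sywv, qplh, rzdc, rltc, ghua, zcla, fuhw, glnx, cdzi.
deg(glnx) = 9; N(glnx) = {cgqc, weys, beot, jmdd, zcla, itsn, fuhw, nunx, jfrc}.
N(rzdc) = {cgqc, weys, beot, jmdd, zcla, itsn, fuhw, nunx, jfrc}, |N(rzdc)| = 9.
Complete multipartite on [7, 7, 2]: sandwich collapses at ϑ=7.
= 7.000000… (decimal).
Lovász sandwich 7 ≤ 7 ≤ 7: collapsed.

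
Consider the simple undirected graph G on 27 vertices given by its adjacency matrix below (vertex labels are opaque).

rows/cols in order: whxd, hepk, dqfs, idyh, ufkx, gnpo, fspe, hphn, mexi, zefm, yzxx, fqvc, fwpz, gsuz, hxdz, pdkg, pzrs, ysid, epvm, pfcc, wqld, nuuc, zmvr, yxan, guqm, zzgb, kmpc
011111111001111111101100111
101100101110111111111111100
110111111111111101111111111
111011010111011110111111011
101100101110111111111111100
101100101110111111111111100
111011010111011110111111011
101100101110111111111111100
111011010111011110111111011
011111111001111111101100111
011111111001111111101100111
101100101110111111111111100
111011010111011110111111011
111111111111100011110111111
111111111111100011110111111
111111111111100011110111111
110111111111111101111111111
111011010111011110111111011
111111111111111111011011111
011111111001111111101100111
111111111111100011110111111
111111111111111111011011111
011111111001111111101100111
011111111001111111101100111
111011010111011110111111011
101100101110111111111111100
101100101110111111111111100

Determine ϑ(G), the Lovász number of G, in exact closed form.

N(fwpz) = {whxd, hepk, dqfs, ufkx, gnpo, hphn, zefm, yzxx, fqvc, gsuz, hxdz, pdkg, pzrs, epvm, pfcc, wqld, nuuc, zmvr, yxan, zzgb, kmpc}, |N(fwpz)| = 21.
Vertex dqfs has 25 neighbors: whxd, hepk, idyh, ufkx, gnpo, fspe, hphn, mexi, zefm, yzxx, fqvc, fwpz, gsuz, hxdz, pdkg, ysid, epvm, pfcc, wqld, nuuc, zmvr, yxan, guqm, zzgb, kmpc.
deg(pdkg) = 23; N(pdkg) = {whxd, hepk, dqfs, idyh, ufkx, gnpo, fspe, hphn, mexi, zefm, yzxx, fqvc, fwpz, pzrs, ysid, epvm, pfcc, nuuc, zmvr, yxan, guqm, zzgb, kmpc}.
N(gnpo) = {whxd, dqfs, idyh, fspe, mexi, zefm, yzxx, fwpz, gsuz, hxdz, pdkg, pzrs, ysid, epvm, pfcc, wqld, nuuc, zmvr, yxan, guqm}, |N(gnpo)| = 20.
G = K_{7,6,6,4,2,2}: α = 7 = χ(Ḡ), so ϑ = 7.
Numerically 7.00000000.
α=7, χ(Ḡ)=7; ϑ=7 lies between (collapsed).

7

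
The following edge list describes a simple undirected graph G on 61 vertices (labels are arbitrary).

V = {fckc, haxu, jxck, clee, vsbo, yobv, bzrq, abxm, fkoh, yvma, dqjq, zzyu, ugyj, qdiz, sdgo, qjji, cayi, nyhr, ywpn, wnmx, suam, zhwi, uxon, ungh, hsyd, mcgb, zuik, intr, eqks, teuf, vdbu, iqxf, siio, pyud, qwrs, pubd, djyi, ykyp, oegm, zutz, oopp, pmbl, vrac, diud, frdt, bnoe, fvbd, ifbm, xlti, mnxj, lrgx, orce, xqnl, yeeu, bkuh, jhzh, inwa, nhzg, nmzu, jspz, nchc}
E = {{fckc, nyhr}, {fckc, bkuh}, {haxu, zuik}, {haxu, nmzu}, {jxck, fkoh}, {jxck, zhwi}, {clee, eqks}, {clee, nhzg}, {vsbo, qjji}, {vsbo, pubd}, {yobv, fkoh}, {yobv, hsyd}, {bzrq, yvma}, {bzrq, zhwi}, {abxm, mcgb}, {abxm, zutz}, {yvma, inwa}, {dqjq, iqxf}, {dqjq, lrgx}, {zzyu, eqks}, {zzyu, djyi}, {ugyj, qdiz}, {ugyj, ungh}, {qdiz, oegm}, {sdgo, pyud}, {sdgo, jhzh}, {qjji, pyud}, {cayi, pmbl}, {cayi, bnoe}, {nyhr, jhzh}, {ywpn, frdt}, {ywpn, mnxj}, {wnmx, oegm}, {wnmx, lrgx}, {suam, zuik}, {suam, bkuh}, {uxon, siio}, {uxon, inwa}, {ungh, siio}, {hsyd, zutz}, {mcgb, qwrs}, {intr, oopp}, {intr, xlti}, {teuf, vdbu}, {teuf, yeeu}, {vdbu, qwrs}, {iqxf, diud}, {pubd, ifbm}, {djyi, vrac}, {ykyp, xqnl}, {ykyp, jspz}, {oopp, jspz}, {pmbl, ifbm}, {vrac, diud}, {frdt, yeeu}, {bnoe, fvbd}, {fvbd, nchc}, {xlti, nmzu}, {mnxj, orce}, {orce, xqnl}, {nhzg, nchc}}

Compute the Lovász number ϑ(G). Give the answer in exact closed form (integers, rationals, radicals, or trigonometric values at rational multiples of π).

Vertex orce has 2 neighbors: mnxj, xqnl.
deg(nyhr) = 2; N(nyhr) = {fckc, jhzh}.
N(fvbd) = {bnoe, nchc}, |N(fvbd)| = 2.
N(jspz) = {ykyp, oopp}, |N(jspz)| = 2.
deg(v) = 2 for all v (|V|=61); a single 61-cycle (edge-transitive).
Distinct eigenvalues (to 6 d.p.): [2.0, 1.9894, 1.957711, 1.905271, 1.832634, 1.74057, 1.630057, 1.502264, 1.358547, 1.200429, 1.029586, 0.847829, 0.657085, 0.459375, 0.256797, 0.051496, -0.154351, -0.358562, -0.558971, -0.753456, -0.939953, -1.116487, -1.281186, -1.432304, -1.56824, -1.687551, -1.788974, -1.871434, -1.934055, -1.976176, -1.997348].
−61·(-2*cos(pi/61)) / ((2)−(-2*cos(pi/61))) = 61*cos(pi/61)/(cos(pi/61) + 1) = ϑ(G).
ϑ(G) ≈ 30.47976646.
Sandwich: α(G)=30 ≤ ϑ(G)=61*cos(pi/61)/(cos(pi/61) + 1) ≤ χ(Ḡ)=31 (both strict).

61*cos(pi/61)/(cos(pi/61) + 1)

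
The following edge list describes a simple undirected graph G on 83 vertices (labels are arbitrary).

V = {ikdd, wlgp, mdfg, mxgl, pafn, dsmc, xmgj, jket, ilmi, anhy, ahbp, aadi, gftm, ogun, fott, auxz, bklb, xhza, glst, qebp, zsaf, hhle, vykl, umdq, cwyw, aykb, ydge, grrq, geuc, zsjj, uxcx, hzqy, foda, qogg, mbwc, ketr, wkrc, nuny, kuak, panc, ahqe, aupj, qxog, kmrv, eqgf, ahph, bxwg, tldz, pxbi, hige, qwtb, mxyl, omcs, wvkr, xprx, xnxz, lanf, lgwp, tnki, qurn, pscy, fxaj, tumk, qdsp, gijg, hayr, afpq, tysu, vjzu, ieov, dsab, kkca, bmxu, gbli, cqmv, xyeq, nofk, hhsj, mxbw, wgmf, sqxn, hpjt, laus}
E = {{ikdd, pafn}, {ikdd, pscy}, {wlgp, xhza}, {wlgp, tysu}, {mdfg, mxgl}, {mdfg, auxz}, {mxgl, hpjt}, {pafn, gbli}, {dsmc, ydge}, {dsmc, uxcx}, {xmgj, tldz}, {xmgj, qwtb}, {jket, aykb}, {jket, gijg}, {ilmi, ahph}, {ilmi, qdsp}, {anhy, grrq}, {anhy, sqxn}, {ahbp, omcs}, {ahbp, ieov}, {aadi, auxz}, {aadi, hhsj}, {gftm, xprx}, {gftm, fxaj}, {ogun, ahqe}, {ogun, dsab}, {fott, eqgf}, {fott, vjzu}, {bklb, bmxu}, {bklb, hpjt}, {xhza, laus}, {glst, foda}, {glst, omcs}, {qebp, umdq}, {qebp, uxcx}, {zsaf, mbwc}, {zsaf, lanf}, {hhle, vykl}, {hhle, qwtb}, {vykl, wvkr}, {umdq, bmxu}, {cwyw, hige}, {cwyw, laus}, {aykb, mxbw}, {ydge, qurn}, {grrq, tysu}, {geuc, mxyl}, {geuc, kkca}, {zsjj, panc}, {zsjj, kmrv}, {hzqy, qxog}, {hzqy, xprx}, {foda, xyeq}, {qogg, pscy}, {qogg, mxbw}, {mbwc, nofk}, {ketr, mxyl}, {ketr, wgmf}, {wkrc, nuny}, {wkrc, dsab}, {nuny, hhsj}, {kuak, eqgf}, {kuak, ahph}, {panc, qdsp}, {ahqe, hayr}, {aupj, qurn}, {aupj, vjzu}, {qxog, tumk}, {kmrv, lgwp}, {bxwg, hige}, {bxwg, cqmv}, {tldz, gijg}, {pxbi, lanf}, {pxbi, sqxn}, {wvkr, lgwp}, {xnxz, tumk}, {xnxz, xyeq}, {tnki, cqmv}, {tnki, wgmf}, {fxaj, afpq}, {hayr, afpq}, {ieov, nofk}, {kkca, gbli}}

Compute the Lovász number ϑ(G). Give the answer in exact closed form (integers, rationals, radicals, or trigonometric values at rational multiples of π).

83*cos(pi/83)/(cos(pi/83) + 1)

deg(nuny) = 2; N(nuny) = {wkrc, hhsj}.
deg(ogun) = 2; N(ogun) = {ahqe, dsab}.
Vertex wgmf has 2 neighbors: ketr, tnki.
deg(kkca) = 2; N(kkca) = {geuc, gbli}.
83-vertex 2-regular graph: a single 83-cycle (edge-transitive).
The 42 distinct eigenvalues: [2.0, 1.9943, 1.9771, 1.9486, 1.909, 1.8584, 1.7972, 1.7257, 1.6443, 1.5535, 1.4538, 1.3457, 1.23, 1.1072, 0.9781, 0.8433, 0.7038, 0.5602, 0.4134, 0.2642, 0.1135, -0.0378, -0.189, -0.339, -0.4871, -0.6324, -0.7741, -0.9114, -1.0434, -1.1694, -1.2888, -1.4008, -1.5047, -1.6001, -1.6862, -1.7627, -1.8291, -1.8851, -1.9302, -1.9643, -1.9871, -1.9986].
Lovász: ϑ = −83(-2*cos(pi/83))/(2+-(-1)*2*cos(pi/83)) = 83*cos(pi/83)/(cos(pi/83) + 1).
Numerically 41.4851326.
Lovász sandwich 41 ≤ 83*cos(pi/83)/(cos(pi/83) + 1) ≤ 42: both strict.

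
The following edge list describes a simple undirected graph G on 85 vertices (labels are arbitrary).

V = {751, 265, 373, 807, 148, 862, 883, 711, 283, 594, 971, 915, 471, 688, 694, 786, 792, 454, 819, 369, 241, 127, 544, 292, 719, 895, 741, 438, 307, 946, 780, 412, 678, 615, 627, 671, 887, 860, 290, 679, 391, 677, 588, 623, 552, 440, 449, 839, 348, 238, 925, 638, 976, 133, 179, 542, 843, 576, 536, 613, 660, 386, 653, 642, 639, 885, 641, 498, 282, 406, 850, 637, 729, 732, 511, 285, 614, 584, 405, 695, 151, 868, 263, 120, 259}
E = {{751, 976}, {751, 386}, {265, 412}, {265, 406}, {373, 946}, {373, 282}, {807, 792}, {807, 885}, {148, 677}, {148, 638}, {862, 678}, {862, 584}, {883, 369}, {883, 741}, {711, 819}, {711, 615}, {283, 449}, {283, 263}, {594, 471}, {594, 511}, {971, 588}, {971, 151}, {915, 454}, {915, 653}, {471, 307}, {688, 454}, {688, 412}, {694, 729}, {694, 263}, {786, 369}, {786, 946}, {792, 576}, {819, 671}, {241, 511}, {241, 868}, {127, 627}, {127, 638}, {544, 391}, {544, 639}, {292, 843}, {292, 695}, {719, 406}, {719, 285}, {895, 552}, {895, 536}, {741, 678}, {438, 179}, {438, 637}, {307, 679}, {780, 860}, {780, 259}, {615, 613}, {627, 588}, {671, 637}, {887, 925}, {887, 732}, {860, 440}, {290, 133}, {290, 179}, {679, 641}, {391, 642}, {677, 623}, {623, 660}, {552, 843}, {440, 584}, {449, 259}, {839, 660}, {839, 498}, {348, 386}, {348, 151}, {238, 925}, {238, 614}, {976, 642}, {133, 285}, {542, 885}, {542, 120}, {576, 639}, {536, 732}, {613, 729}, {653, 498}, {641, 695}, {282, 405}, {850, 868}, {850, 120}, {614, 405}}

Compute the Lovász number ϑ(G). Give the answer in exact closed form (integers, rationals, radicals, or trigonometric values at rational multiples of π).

85*cos(pi/85)/(cos(pi/85) + 1)

Vertex 660 has 2 neighbors: 623, 839.
N(348) = {386, 151}, |N(348)| = 2.
Vertex 259 has 2 neighbors: 780, 449.
Vertex 719 has 2 neighbors: 406, 285.
85-vertex 2-regular graph: the odd cycle C_{85}.
Distinct eigenvalues (to 6 d.p.): [2.0, 1.994538, 1.978183, 1.951024, 1.913209, 1.864944, 1.806494, 1.738178, 1.660368, 1.57349, 1.478018, 1.374473, 1.263422, 1.14547, 1.021262, 0.891477, 0.756822, 0.618034, 0.47587, 0.331108, 0.184537, 0.036958, -0.110823, -0.257998, -0.403765, -0.547326, -0.687898, -0.824713, -0.957023, -1.084107, -1.205269, -1.319849, -1.42722, -1.526797, -1.618034, -1.700434, -1.773547, -1.836974, -1.890368, -1.933437, -1.965946, -1.987718, -1.998634].
Lovász: ϑ = −85(-2*cos(pi/85))/(2+-(-1)*2*cos(pi/85)) = 85*cos(pi/85)/(cos(pi/85) + 1).
= 42.48548… (decimal).
Sandwich: α(G)=42 ≤ ϑ(G)=85*cos(pi/85)/(cos(pi/85) + 1) ≤ χ(Ḡ)=43 (both strict).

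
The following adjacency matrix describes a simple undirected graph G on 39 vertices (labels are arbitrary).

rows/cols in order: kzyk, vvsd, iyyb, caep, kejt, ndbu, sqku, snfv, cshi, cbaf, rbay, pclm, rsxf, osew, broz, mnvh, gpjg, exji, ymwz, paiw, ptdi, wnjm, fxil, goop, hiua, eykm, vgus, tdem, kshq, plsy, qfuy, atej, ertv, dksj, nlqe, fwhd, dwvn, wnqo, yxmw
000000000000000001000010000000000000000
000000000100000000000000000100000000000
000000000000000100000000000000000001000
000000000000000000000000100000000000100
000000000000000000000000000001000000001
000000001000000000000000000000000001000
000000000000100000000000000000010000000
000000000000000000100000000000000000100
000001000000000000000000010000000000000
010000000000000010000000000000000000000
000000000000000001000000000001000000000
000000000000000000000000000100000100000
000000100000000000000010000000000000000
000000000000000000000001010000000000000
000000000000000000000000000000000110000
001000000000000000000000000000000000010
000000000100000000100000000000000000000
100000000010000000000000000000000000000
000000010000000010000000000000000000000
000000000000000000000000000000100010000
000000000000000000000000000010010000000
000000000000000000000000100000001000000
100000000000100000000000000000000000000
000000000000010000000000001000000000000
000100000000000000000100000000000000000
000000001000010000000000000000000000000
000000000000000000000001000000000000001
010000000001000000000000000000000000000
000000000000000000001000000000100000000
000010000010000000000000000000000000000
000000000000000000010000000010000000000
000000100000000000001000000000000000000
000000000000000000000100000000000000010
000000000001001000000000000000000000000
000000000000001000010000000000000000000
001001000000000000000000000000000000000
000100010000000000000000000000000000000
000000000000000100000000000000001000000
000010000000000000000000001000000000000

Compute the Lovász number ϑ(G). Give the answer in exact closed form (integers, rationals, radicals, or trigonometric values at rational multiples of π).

Vertex goop has 2 neighbors: osew, vgus.
N(nlqe) = {broz, paiw}, |N(nlqe)| = 2.
deg(qfuy) = 2; N(qfuy) = {paiw, kshq}.
deg(kejt) = 2; N(kejt) = {plsy, yxmw}.
G on 39 vertices is 2-regular; this is C_{39}, the 39-cycle.
Distinct eigenvalues (to 4 d.p.): [2.0, 1.9741, 1.8971, 1.7709, 1.5989, 1.3854, 1.1361, 0.8574, 0.5564, 0.2411, -0.0805, -0.4001, -0.7092, -1.0, -1.2649, -1.497, -1.6904, -1.84, -1.9419, -1.9935].
Lovász (edge-transitive): ϑ = −39·(-2*cos(pi/39))/((2)−(-2*cos(pi/39))) = 39*cos(pi/39)/(cos(pi/39) + 1).
ϑ(G) ≈ 19.46833.
Check 19 ≤ 39*cos(pi/39)/(cos(pi/39) + 1) ≤ 20: both strict.

39*cos(pi/39)/(cos(pi/39) + 1)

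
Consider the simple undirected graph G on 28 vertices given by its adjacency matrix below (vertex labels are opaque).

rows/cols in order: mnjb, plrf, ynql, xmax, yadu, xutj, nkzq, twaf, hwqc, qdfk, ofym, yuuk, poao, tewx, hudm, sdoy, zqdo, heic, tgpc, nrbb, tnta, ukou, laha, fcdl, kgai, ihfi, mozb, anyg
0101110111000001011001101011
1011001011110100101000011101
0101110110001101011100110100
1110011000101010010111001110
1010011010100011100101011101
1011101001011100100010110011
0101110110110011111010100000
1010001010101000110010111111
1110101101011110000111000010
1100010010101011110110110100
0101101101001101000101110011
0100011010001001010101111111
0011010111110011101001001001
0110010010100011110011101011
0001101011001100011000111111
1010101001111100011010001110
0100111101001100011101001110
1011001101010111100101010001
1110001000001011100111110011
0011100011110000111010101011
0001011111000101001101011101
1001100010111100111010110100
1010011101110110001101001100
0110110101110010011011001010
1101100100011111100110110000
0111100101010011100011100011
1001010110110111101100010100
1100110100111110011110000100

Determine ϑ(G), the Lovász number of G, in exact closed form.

7

Vertex heic has 15 neighbors: mnjb, ynql, xmax, nkzq, twaf, qdfk, yuuk, tewx, hudm, sdoy, zqdo, nrbb, ukou, fcdl, anyg.
Vertex hudm has 15 neighbors: xmax, yadu, nkzq, hwqc, qdfk, poao, tewx, heic, tgpc, laha, fcdl, kgai, ihfi, mozb, anyg.
deg(mozb) = 15; N(mozb) = {mnjb, xmax, xutj, twaf, hwqc, ofym, yuuk, tewx, hudm, sdoy, zqdo, tgpc, nrbb, fcdl, ihfi}.
N(tnta) = {xmax, xutj, nkzq, twaf, hwqc, qdfk, tewx, sdoy, tgpc, nrbb, ukou, fcdl, kgai, ihfi, anyg}, |N(tnta)| = 15.
Regular of degree 15 on 28 vertices: Kneser-type, 2-subsets of [8].
spec(A) ≈ [15.0, 1.0, -5.0] (distinct, 6 d.p.).
With N=28: ϑ(G) = 28·(-1*(-5))/(15−(-5)) = 7.
= 7.00000… (decimal).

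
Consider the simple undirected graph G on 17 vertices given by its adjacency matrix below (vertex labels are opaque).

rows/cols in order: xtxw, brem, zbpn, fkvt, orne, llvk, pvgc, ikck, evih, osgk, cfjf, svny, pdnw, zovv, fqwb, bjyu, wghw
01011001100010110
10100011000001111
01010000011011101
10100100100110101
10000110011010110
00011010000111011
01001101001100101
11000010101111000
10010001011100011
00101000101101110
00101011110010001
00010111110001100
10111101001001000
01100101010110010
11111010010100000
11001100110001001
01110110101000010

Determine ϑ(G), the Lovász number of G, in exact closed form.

sqrt(17)

N(evih) = {xtxw, fkvt, ikck, osgk, cfjf, svny, bjyu, wghw}, |N(evih)| = 8.
N(ikck) = {xtxw, brem, pvgc, evih, cfjf, svny, pdnw, zovv}, |N(ikck)| = 8.
N(cfjf) = {zbpn, orne, pvgc, ikck, evih, osgk, pdnw, wghw}, |N(cfjf)| = 8.
N(svny) = {fkvt, llvk, pvgc, ikck, evih, osgk, zovv, fqwb}, |N(svny)| = 8.
G on 17 vertices is 8-regular; SR(17,8,3,4) — a Paley graph.
spec(A) ≈ [8.0, 1.56155, -2.56155] (distinct, 5 d.p.).
Lovász (edge-transitive): ϑ = −17·(-sqrt(17)/2 - 1/2)/((8)−(-sqrt(17)/2 - 1/2)) = sqrt(17).
ϑ(G) ≈ 4.1231056.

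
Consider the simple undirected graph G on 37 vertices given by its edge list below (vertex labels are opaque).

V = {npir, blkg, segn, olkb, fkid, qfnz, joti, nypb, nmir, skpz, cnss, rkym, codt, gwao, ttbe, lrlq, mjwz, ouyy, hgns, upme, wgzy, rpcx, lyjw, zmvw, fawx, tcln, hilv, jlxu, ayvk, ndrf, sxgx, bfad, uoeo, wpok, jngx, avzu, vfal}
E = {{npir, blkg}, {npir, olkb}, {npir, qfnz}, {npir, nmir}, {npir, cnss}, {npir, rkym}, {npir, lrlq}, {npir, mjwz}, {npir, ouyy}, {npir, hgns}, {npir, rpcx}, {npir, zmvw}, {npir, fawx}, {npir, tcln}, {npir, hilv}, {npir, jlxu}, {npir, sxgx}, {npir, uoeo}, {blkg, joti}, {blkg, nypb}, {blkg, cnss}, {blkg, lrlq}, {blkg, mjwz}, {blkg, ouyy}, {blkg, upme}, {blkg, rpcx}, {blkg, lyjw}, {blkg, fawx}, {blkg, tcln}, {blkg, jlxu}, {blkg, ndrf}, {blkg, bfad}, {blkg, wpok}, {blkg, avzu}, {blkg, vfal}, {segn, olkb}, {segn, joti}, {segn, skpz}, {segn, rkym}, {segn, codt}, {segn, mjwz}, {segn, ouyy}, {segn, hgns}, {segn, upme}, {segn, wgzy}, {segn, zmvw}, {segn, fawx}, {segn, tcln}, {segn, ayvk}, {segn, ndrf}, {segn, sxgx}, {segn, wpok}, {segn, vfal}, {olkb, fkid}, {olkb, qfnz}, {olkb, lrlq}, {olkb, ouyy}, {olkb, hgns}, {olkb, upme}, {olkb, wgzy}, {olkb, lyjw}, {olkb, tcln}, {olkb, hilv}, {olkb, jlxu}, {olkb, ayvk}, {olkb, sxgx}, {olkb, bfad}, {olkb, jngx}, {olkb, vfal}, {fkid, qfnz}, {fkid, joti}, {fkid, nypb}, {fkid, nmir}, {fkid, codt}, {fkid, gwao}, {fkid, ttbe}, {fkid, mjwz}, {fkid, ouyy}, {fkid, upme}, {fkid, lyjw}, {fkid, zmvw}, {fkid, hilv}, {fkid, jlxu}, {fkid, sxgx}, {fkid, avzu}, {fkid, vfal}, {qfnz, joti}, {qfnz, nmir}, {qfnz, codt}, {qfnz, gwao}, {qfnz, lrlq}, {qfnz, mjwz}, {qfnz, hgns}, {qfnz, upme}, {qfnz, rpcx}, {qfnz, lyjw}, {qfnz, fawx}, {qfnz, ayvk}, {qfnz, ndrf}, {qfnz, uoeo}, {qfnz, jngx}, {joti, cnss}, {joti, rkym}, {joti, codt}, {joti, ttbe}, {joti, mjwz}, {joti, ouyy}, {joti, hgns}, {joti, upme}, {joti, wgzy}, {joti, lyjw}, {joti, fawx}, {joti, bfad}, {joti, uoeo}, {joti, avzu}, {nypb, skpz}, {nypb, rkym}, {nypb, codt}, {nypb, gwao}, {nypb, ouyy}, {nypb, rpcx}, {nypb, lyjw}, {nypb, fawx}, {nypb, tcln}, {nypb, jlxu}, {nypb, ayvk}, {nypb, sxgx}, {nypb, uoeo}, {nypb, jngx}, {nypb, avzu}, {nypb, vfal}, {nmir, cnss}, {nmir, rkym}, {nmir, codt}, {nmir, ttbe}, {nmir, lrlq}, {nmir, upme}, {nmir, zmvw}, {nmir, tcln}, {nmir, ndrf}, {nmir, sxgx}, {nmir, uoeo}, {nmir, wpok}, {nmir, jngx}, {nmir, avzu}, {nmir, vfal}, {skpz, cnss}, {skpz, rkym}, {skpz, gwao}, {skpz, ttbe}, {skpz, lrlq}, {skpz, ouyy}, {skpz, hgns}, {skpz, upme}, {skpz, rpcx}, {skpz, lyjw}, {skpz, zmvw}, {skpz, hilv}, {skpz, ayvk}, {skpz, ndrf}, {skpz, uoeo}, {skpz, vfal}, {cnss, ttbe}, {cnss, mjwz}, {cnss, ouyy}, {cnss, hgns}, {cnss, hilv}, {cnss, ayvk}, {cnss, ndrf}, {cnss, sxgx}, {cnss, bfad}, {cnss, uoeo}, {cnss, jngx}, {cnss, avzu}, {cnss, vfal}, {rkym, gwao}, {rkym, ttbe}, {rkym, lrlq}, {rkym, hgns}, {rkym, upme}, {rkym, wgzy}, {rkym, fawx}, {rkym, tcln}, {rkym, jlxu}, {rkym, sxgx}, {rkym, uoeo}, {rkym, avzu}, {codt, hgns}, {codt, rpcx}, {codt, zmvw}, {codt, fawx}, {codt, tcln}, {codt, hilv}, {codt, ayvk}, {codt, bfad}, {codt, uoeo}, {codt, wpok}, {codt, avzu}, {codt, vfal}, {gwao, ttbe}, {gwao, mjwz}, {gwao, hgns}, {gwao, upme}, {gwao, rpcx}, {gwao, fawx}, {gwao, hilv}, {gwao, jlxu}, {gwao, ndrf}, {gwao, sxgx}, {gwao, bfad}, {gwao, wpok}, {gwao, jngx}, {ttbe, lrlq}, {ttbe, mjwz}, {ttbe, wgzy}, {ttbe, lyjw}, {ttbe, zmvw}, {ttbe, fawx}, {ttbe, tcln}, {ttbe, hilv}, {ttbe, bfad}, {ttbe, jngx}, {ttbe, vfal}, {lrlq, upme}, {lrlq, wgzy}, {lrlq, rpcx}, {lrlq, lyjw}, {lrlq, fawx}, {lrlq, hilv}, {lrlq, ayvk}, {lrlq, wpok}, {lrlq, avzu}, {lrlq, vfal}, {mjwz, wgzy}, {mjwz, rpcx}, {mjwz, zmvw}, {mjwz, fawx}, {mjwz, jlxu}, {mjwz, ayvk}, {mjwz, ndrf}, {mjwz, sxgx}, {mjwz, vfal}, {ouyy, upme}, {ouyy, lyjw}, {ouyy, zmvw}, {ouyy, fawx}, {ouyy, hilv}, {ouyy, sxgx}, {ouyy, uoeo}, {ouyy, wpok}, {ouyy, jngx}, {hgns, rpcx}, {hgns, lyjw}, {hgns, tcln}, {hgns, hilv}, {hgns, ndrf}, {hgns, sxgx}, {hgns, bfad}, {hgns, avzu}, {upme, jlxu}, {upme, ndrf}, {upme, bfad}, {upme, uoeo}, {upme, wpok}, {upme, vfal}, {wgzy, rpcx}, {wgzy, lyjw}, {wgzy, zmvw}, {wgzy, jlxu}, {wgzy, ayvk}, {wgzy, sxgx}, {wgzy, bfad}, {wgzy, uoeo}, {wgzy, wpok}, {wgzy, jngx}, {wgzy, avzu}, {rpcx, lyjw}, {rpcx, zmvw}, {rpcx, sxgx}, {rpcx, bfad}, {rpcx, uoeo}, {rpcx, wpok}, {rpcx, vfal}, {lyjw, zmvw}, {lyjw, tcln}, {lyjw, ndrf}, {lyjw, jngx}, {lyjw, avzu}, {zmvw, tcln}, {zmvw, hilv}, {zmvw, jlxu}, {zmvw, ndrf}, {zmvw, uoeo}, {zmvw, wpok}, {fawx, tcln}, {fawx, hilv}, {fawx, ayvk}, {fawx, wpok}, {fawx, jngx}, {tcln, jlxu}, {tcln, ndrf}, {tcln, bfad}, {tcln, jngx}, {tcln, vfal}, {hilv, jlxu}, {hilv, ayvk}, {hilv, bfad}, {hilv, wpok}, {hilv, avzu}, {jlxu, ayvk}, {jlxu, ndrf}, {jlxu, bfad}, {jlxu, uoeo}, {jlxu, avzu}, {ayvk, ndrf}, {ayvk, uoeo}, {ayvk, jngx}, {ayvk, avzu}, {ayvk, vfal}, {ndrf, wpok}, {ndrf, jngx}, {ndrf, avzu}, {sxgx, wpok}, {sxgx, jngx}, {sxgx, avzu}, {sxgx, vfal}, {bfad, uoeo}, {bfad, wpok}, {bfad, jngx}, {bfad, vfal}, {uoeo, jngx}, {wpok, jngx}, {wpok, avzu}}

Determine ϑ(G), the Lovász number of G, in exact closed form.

sqrt(37)

Vertex nypb has 18 neighbors: blkg, fkid, skpz, rkym, codt, gwao, ouyy, rpcx, lyjw, fawx, tcln, jlxu, ayvk, sxgx, uoeo, jngx, avzu, vfal.
deg(npir) = 18; N(npir) = {blkg, olkb, qfnz, nmir, cnss, rkym, lrlq, mjwz, ouyy, hgns, rpcx, zmvw, fawx, tcln, hilv, jlxu, sxgx, uoeo}.
deg(skpz) = 18; N(skpz) = {segn, nypb, cnss, rkym, gwao, ttbe, lrlq, ouyy, hgns, upme, rpcx, lyjw, zmvw, hilv, ayvk, ndrf, uoeo, vfal}.
deg(olkb) = 18; N(olkb) = {npir, segn, fkid, qfnz, lrlq, ouyy, hgns, upme, wgzy, lyjw, tcln, hilv, jlxu, ayvk, sxgx, bfad, jngx, vfal}.
18-regular, N=37; SR(37,18,8,9) — a Paley graph.
A has 3 distinct eigenvalues ≈ [18.0, 2.5414, -3.5414].
With N=37: ϑ(G) = 37·(-(-sqrt(37)/2 - 1/2))/(18−(-sqrt(37)/2 - 1/2)) = sqrt(37).
Numerically 6.0828.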